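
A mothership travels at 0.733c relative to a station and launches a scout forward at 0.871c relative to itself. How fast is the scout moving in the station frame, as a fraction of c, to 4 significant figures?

Compose boost 2: (0.871 + 0.733)/(1 + 0.871×0.733) = 1.604/1.63844 = 0.9790

u ≈ 0.9790c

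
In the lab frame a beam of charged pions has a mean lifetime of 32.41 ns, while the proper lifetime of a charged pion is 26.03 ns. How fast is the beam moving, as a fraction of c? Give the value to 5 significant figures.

γ = Δt/τ₀ = 32.41/26.03 = 1.245102
β = √(1 − 1/γ²) = √(1 − 1/1.245102²) = 0.59578

β ≈ 0.59578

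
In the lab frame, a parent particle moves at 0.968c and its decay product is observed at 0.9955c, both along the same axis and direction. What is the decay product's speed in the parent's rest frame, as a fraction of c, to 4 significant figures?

Inverse velocity addition: u' = (u − v)/(1 − uv/c²)
= (0.9955 − 0.968)/(1 − 0.9955×0.968) = 0.02750/0.0363560 = 0.7564

u' ≈ 0.7564c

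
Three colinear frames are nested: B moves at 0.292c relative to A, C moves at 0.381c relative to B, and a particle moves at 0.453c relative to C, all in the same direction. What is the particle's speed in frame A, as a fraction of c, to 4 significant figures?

Compose boost 2: (0.381 + 0.292)/(1 + 0.381×0.292) = 0.6730/1.11125 = 0.605623
Compose boost 3: (0.453 + 0.605623)/(1 + 0.453×0.605623) = 1.05862/1.27435 = 0.8307

u ≈ 0.8307c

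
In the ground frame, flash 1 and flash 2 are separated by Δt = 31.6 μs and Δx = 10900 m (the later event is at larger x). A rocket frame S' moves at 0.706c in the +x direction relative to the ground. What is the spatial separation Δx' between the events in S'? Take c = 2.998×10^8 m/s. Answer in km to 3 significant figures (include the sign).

γ = 1/√(1 − 0.706²) = 1.4120
Δx' = γ(Δx − vΔt) = 1.4120 × (10900 m − 0.706×(2.998×10^8 m/s)×31.6×10^-6 s)
= 1.4120 × (4211.6 m) = 5.95 km

Δx' ≈ 5.95 km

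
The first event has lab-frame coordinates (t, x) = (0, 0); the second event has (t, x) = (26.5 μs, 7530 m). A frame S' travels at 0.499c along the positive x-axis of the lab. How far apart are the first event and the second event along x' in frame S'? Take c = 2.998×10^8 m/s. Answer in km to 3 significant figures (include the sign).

γ = 1/√(1 − 0.499²) = 1.1539
Δx' = γ(Δx − vΔt) = 1.1539 × (7530 m − 0.499×(2.998×10^8 m/s)×26.5×10^-6 s)
= 1.1539 × (3565.6 m) = 4.11 km

Δx' ≈ 4.11 km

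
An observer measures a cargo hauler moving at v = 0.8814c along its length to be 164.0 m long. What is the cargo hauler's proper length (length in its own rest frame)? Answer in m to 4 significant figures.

γ = 1/√(1 − 0.8814²) = 2.11698
L₀ = γL = 2.11698 × 164.0 = 347.2 m

L₀ ≈ 347.2 m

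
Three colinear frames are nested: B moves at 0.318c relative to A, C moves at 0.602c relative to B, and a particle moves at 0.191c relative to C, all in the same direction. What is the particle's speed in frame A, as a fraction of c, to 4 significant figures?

u ≈ 0.8394c

Compose boost 2: (0.602 + 0.318)/(1 + 0.602×0.318) = 0.9200/1.19144 = 0.772177
Compose boost 3: (0.191 + 0.772177)/(1 + 0.191×0.772177) = 0.963177/1.14749 = 0.8394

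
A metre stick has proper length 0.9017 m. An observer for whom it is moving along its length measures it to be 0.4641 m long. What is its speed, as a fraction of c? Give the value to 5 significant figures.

β ≈ 0.85737

γ = L₀/L = 0.9017/0.4641 = 1.942900
β = √(1 − 1/γ²) = 0.85737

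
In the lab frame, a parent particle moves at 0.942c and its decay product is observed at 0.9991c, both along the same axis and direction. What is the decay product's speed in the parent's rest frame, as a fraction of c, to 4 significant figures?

u' ≈ 0.9703c

Inverse velocity addition: u' = (u − v)/(1 − uv/c²)
= (0.9991 − 0.942)/(1 − 0.9991×0.942) = 0.05710/0.0588478 = 0.9703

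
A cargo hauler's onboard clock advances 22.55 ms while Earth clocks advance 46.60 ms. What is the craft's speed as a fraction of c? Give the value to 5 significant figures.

γ = Δt/τ₀ = 46.60/22.55 = 2.066519
β = √(1 − 1/γ²) = √(1 − 1/2.066519²) = 0.87512

β ≈ 0.87512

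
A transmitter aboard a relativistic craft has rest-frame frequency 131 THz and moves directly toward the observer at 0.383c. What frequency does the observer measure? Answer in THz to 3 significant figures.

f_obs ≈ 196 THz

Relativistic Doppler: f_obs = f_src √((1+β)/(1−β))
= 131 × √(1.3830/0.61700) = 131 × 1.4972 = 196 THz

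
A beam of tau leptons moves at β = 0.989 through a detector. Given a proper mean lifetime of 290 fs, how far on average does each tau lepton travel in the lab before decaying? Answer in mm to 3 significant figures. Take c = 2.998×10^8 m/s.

d ≈ 0.581 mm

γ = 1/√(1 − 0.989²) = 6.7606
Dilated lifetime: Δt = γτ₀ = 6.7606 × 290 fs = 1960.6 fs
d = vΔt = 0.989c × 1960.6 fs = 2.9650×10^8 m/s × 1.9606×10^-12 s = 0.581 mm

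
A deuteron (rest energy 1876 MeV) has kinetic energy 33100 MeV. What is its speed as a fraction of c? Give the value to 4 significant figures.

β ≈ 0.9986

γ = 1 + K/(m₀c²) = 1 + 33100/1876 = 18.6439
β = √(1 − 1/γ²) = 0.9986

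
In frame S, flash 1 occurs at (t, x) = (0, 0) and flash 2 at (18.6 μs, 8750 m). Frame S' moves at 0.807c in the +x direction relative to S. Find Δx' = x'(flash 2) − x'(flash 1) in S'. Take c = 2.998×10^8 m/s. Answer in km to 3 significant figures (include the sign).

γ = 1/√(1 − 0.807²) = 1.6933
Δx' = γ(Δx − vΔt) = 1.6933 × (8750 m − 0.807×(2.998×10^8 m/s)×18.6×10^-6 s)
= 1.6933 × (4249.9 m) = 7.20 km

Δx' ≈ 7.20 km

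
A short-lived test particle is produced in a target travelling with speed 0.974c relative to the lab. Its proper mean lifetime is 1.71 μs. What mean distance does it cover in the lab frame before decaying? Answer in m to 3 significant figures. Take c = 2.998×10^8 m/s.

d ≈ 2200 m

γ = 1/√(1 − 0.974²) = 4.4141
Dilated lifetime: Δt = γτ₀ = 4.4141 × 1.71 μs = 7.5481 μs
d = vΔt = 0.974c × 7.5481 μs = 2.9201×10^8 m/s × 7.5481×10^-6 s = 2200 m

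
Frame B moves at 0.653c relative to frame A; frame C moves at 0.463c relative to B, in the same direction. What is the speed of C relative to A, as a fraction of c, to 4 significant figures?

Compose boost 2: (0.463 + 0.653)/(1 + 0.463×0.653) = 1.116/1.30234 = 0.8569

u ≈ 0.8569c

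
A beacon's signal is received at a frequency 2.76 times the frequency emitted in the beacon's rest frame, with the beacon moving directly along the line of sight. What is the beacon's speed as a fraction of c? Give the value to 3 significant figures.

β ≈ 0.768

f_obs/f_src = √((1+β)/(1−β)) = 2.76  ⇒  (1+β)/(1−β) = 7.6176
β = |1 − D²|/(1 + D²) = |1 − 7.6176|/(1 + 7.6176) = 0.768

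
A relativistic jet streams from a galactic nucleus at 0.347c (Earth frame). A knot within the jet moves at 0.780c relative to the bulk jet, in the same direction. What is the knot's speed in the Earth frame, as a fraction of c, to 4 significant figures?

Relativistic velocity addition: u = (u' + v)/(1 + u'v/c²)
= (0.780 + 0.347)/(1 + 0.780×0.347) = 1.127/1.27066 = 0.8869

u ≈ 0.8869c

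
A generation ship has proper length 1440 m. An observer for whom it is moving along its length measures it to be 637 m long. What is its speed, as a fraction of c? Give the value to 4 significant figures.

β ≈ 0.8968

γ = L₀/L = 1440/637 = 2.26060
β = √(1 − 1/γ²) = 0.8968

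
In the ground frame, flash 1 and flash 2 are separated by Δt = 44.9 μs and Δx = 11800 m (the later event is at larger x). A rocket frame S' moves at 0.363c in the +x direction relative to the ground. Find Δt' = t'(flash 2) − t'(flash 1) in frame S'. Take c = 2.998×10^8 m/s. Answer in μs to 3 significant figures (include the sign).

γ = 1/√(1 − 0.363²) = 1.0732
Δt' = γ(Δt − vΔx/c²) = 1.0732 × (44.9 μs − 0.363×11800 m / (2.998×10^8 m/s))
= 1.0732 × (30.612 μs) = 32.9 μs

Δt' ≈ 32.9 μs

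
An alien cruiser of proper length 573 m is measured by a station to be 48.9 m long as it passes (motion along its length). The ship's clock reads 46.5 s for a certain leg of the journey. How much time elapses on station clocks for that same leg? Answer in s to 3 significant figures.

Length contraction ⇒ γ = L₀/L = 573/48.9 = 11.718
Time dilation: Δt = γτ₀ = 11.718 × 46.5 s = 545 s

Δt ≈ 545 s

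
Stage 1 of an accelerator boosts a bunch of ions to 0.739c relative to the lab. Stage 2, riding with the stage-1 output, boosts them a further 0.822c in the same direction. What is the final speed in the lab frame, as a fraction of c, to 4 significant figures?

u ≈ 0.9711c

Compose boost 2: (0.822 + 0.739)/(1 + 0.822×0.739) = 1.561/1.60746 = 0.9711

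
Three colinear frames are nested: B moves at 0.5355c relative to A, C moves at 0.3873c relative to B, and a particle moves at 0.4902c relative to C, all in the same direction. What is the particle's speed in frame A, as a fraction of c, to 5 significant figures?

Compose boost 2: (0.3873 + 0.5355)/(1 + 0.3873×0.5355) = 0.92280/1.207399 = 0.7642874
Compose boost 3: (0.4902 + 0.7642874)/(1 + 0.4902×0.7642874) = 1.254487/1.374654 = 0.91258

u ≈ 0.91258c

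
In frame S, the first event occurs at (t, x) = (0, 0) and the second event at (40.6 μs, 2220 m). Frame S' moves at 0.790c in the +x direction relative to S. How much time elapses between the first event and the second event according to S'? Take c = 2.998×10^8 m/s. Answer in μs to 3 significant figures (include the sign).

Δt' ≈ 56.7 μs

γ = 1/√(1 − 0.790²) = 1.6310
Δt' = γ(Δt − vΔx/c²) = 1.6310 × (40.6 μs − 0.790×2220 m / (2.998×10^8 m/s))
= 1.6310 × (34.750 μs) = 56.7 μs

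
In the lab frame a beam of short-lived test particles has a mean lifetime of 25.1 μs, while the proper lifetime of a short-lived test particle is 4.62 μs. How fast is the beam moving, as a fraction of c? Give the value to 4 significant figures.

β ≈ 0.9829

γ = Δt/τ₀ = 25.1/4.62 = 5.43290
β = √(1 − 1/γ²) = √(1 − 1/5.43290²) = 0.9829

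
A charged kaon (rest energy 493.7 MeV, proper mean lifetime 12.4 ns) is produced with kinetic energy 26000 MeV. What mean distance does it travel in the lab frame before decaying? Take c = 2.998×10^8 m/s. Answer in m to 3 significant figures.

γ = 1 + K/(m₀c²) = 1 + 26000/493.7 = 53.664
β = √(1 − 1/γ²) = 0.99983
Dilated lifetime: γτ₀ = 53.664 × 12.4 ns = 665.43 ns
d = βc·γτ₀ = 0.99983 × (2.998×10^8 m/s) × 6.6543×10^-7 s = 199 m

d ≈ 199 m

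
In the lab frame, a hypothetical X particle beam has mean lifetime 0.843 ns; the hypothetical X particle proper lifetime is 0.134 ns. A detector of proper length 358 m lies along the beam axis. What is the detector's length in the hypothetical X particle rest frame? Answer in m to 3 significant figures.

Time dilation ⇒ γ = Δt/τ₀ = 0.843/0.134 = 6.2910
Length contraction: L = L₀/γ = 358/6.2910 = 56.9 m

L ≈ 56.9 m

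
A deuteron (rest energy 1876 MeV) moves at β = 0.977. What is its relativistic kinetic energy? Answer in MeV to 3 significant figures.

γ = 1/√(1 − 0.977²) = 4.6896
K = (γ − 1)m₀c² = (4.6896 − 1) × 1876 MeV = 3.6896 × 1876 MeV = 6920 MeV

K ≈ 6920 MeV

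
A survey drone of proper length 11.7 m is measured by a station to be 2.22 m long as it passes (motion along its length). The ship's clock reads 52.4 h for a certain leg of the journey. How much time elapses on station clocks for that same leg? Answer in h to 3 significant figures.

Δt ≈ 276 h

Length contraction ⇒ γ = L₀/L = 11.7/2.22 = 5.2703
Time dilation: Δt = γτ₀ = 5.2703 × 52.4 h = 276 h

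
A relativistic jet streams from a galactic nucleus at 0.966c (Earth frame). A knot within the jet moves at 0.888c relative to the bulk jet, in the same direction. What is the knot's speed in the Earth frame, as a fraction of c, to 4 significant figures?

u ≈ 0.9980c

Relativistic velocity addition: u = (u' + v)/(1 + u'v/c²)
= (0.888 + 0.966)/(1 + 0.888×0.966) = 1.854/1.85781 = 0.9980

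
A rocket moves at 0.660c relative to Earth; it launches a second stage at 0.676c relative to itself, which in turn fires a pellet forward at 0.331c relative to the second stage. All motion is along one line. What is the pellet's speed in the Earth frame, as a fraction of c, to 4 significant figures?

Compose boost 2: (0.676 + 0.660)/(1 + 0.676×0.660) = 1.336/1.44616 = 0.923826
Compose boost 3: (0.331 + 0.923826)/(1 + 0.331×0.923826) = 1.25483/1.30579 = 0.9610

u ≈ 0.9610c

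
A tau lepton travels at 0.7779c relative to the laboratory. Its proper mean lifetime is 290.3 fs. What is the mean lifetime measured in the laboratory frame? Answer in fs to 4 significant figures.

Δt ≈ 462.0 fs

γ = 1/√(1 − 0.7779²) = 1.59137
Time dilation: Δt = γτ₀ = 1.59137 × 290.3 fs = 462.0 fs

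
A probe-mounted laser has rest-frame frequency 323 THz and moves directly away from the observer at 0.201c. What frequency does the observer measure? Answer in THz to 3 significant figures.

Relativistic Doppler: f_obs = f_src √((1−β)/(1+β))
= 323 × √(0.79900/1.2010) = 323 × 0.81565 = 263 THz

f_obs ≈ 263 THz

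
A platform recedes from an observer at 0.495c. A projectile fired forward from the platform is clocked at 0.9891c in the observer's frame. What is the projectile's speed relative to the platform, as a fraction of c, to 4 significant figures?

Inverse velocity addition: u' = (u − v)/(1 − uv/c²)
= (0.9891 − 0.495)/(1 − 0.9891×0.495) = 0.4941/0.510396 = 0.9681

u' ≈ 0.9681c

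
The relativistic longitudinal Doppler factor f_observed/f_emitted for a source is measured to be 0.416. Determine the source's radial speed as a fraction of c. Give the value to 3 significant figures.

β ≈ 0.705

f_obs/f_src = √((1−β)/(1+β)) = 0.416  ⇒  (1−β)/(1+β) = 0.17306
β = |1 − D²|/(1 + D²) = |1 − 0.17306|/(1 + 0.17306) = 0.705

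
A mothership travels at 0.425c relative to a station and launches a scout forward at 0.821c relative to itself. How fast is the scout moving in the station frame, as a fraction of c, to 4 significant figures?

u ≈ 0.9237c

Compose boost 2: (0.821 + 0.425)/(1 + 0.821×0.425) = 1.246/1.34892 = 0.9237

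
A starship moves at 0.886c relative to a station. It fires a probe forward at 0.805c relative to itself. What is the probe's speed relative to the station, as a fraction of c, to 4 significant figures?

Relativistic velocity addition: u = (u' + v)/(1 + u'v/c²)
= (0.805 + 0.886)/(1 + 0.805×0.886) = 1.691/1.71323 = 0.9870

u ≈ 0.9870c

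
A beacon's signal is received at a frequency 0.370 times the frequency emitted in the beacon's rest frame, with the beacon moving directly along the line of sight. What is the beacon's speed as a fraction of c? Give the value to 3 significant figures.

f_obs/f_src = √((1−β)/(1+β)) = 0.370  ⇒  (1−β)/(1+β) = 0.13690
β = |1 − D²|/(1 + D²) = |1 − 0.13690|/(1 + 0.13690) = 0.759

β ≈ 0.759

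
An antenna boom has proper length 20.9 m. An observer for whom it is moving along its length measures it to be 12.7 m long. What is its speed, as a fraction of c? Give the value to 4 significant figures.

β ≈ 0.7942

γ = L₀/L = 20.9/12.7 = 1.64567
β = √(1 − 1/γ²) = 0.7942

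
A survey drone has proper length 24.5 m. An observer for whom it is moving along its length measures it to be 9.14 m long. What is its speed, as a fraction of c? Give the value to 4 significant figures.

γ = L₀/L = 24.5/9.14 = 2.68053
β = √(1 − 1/γ²) = 0.9278

β ≈ 0.9278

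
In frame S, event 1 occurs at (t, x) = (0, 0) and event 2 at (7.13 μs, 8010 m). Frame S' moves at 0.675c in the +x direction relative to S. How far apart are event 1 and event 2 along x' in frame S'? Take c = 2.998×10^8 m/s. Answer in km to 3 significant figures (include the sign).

γ = 1/√(1 − 0.675²) = 1.3553
Δx' = γ(Δx − vΔt) = 1.3553 × (8010 m − 0.675×(2.998×10^8 m/s)×7.13×10^-6 s)
= 1.3553 × (6567.1 m) = 8.90 km

Δx' ≈ 8.90 km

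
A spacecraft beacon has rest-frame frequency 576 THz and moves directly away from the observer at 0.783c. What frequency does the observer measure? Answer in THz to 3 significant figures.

Relativistic Doppler: f_obs = f_src √((1−β)/(1+β))
= 576 × √(0.21700/1.7830) = 576 × 0.34886 = 201 THz

f_obs ≈ 201 THz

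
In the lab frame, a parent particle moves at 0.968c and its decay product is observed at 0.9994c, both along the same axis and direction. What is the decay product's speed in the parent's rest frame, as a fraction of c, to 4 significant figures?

u' ≈ 0.9638c

Inverse velocity addition: u' = (u − v)/(1 − uv/c²)
= (0.9994 − 0.968)/(1 − 0.9994×0.968) = 0.03140/0.0325808 = 0.9638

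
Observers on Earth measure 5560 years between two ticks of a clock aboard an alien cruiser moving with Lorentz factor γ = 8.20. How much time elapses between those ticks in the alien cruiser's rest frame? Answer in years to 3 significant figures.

γ = 8.20 (given)
Proper time: τ₀ = Δt/γ = 5560/8.20 = 678 years

τ₀ ≈ 678 years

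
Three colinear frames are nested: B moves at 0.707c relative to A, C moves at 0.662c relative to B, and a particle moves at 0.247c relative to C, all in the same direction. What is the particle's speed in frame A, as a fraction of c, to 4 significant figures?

u ≈ 0.9587c

Compose boost 2: (0.662 + 0.707)/(1 + 0.662×0.707) = 1.369/1.46803 = 0.932540
Compose boost 3: (0.247 + 0.932540)/(1 + 0.247×0.932540) = 1.17954/1.23034 = 0.9587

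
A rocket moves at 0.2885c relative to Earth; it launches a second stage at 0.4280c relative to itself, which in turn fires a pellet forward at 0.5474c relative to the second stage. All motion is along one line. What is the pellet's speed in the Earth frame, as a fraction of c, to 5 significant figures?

u ≈ 0.87847c

Compose boost 2: (0.4280 + 0.2885)/(1 + 0.4280×0.2885) = 0.71650/1.123478 = 0.6377517
Compose boost 3: (0.5474 + 0.6377517)/(1 + 0.5474×0.6377517) = 1.185152/1.349105 = 0.87847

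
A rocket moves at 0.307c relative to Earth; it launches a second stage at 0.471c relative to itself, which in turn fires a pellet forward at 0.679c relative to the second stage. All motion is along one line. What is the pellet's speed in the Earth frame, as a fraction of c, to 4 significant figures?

Compose boost 2: (0.471 + 0.307)/(1 + 0.471×0.307) = 0.7780/1.14460 = 0.679715
Compose boost 3: (0.679 + 0.679715)/(1 + 0.679×0.679715) = 1.35872/1.46153 = 0.9297

u ≈ 0.9297c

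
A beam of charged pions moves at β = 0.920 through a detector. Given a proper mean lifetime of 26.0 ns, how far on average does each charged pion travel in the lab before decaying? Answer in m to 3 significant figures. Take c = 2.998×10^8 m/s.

d ≈ 18.3 m

γ = 1/√(1 − 0.920²) = 2.5516
Dilated lifetime: Δt = γτ₀ = 2.5516 × 26.0 ns = 66.340 ns
d = vΔt = 0.920c × 66.340 ns = 2.7582×10^8 m/s × 6.6340×10^-8 s = 18.3 m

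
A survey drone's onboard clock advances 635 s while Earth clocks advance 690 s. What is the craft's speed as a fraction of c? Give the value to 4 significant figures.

β ≈ 0.3912

γ = Δt/τ₀ = 690/635 = 1.08661
β = √(1 − 1/γ²) = √(1 − 1/1.08661²) = 0.3912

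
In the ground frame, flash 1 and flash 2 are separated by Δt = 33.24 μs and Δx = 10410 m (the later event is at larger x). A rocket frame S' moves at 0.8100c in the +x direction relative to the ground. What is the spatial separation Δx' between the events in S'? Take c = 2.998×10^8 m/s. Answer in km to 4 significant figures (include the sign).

γ = 1/√(1 − 0.8100²) = 1.70523
Δx' = γ(Δx − vΔt) = 1.70523 × (10410 m − 0.8100×(2.998×10^8 m/s)×33.24×10^-6 s)
= 1.70523 × (2338.06 m) = 3.987 km

Δx' ≈ 3.987 km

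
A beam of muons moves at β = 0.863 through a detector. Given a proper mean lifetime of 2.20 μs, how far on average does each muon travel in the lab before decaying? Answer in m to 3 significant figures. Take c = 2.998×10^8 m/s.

d ≈ 1130 m

γ = 1/√(1 − 0.863²) = 1.9794
Dilated lifetime: Δt = γτ₀ = 1.9794 × 2.20 μs = 4.3547 μs
d = vΔt = 0.863c × 4.3547 μs = 2.5873×10^8 m/s × 4.3547×10^-6 s = 1130 m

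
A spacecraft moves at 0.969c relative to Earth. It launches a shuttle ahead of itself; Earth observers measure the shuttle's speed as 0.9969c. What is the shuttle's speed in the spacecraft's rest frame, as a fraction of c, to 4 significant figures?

u' ≈ 0.8205c

Inverse velocity addition: u' = (u − v)/(1 − uv/c²)
= (0.9969 − 0.969)/(1 − 0.9969×0.969) = 0.02790/0.0340039 = 0.8205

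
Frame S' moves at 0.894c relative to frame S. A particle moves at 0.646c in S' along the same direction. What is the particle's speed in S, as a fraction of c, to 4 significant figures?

u ≈ 0.9762c

Relativistic velocity addition: u = (u' + v)/(1 + u'v/c²)
= (0.646 + 0.894)/(1 + 0.646×0.894) = 1.540/1.57752 = 0.9762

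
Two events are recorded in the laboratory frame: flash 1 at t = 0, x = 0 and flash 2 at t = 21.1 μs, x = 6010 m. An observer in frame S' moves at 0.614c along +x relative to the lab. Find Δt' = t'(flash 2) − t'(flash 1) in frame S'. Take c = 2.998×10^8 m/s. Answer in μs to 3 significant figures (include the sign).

Δt' ≈ 11.1 μs

γ = 1/√(1 − 0.614²) = 1.2669
Δt' = γ(Δt − vΔx/c²) = 1.2669 × (21.1 μs − 0.614×6010 m / (2.998×10^8 m/s))
= 1.2669 × (8.7913 μs) = 11.1 μs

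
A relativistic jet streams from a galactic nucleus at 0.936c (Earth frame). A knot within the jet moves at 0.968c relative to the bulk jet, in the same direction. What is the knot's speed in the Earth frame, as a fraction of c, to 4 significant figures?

u ≈ 0.9989c

Relativistic velocity addition: u = (u' + v)/(1 + u'v/c²)
= (0.968 + 0.936)/(1 + 0.968×0.936) = 1.904/1.90605 = 0.9989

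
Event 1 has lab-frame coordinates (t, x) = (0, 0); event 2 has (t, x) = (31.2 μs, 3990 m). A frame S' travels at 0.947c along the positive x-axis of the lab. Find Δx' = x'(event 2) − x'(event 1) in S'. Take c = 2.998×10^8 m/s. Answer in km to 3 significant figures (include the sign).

γ = 1/√(1 − 0.947²) = 3.1130
Δx' = γ(Δx − vΔt) = 3.1130 × (3990 m − 0.947×(2.998×10^8 m/s)×31.2×10^-6 s)
= 3.1130 × (-4868.0 m) = -15.2 km

Δx' ≈ -15.2 km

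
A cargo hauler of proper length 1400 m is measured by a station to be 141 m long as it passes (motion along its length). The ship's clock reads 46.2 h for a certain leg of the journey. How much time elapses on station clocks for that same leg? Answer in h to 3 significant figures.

Length contraction ⇒ γ = L₀/L = 1400/141 = 9.9291
Time dilation: Δt = γτ₀ = 9.9291 × 46.2 h = 459 h

Δt ≈ 459 h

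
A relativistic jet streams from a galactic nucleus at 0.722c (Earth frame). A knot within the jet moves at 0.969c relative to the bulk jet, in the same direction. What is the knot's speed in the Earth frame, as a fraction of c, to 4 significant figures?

u ≈ 0.9949c

Relativistic velocity addition: u = (u' + v)/(1 + u'v/c²)
= (0.969 + 0.722)/(1 + 0.969×0.722) = 1.691/1.69962 = 0.9949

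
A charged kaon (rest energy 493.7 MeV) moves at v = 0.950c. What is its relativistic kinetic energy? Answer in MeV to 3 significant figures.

K ≈ 1090 MeV

γ = 1/√(1 − 0.950²) = 3.2026
K = (γ − 1)m₀c² = (3.2026 − 1) × 493.7 MeV = 2.2026 × 493.7 MeV = 1090 MeV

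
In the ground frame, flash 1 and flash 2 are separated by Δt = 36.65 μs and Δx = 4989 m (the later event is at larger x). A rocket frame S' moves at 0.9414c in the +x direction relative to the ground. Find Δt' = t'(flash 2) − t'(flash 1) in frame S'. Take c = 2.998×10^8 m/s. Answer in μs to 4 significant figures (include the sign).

Δt' ≈ 62.21 μs

γ = 1/√(1 − 0.9414²) = 2.96479
Δt' = γ(Δt − vΔx/c²) = 2.96479 × (36.65 μs − 0.9414×4989 m / (2.998×10^8 m/s))
= 2.96479 × (20.9841 μs) = 62.21 μs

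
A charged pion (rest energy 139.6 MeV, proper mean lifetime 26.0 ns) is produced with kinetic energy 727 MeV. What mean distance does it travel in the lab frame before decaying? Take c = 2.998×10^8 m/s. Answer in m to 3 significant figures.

γ = 1 + K/(m₀c²) = 1 + 727/139.6 = 6.2077
β = √(1 − 1/γ²) = 0.98694
Dilated lifetime: γτ₀ = 6.2077 × 26.0 ns = 161.40 ns
d = βc·γτ₀ = 0.98694 × (2.998×10^8 m/s) × 1.6140×10^-7 s = 47.8 m

d ≈ 47.8 m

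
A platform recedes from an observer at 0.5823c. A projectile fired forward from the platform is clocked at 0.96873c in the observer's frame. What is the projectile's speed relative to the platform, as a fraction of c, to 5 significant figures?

Inverse velocity addition: u' = (u − v)/(1 − uv/c²)
= (0.96873 − 0.5823)/(1 − 0.96873×0.5823) = 0.38643/0.4359085 = 0.88649

u' ≈ 0.88649c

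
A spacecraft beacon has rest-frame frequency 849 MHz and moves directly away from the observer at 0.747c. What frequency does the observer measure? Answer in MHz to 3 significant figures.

f_obs ≈ 323 MHz

Relativistic Doppler: f_obs = f_src √((1−β)/(1+β))
= 849 × √(0.25300/1.7470) = 849 × 0.38055 = 323 MHz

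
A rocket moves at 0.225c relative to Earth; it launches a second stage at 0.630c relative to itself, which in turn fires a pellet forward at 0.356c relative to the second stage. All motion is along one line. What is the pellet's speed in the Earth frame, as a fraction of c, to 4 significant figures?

u ≈ 0.8723c

Compose boost 2: (0.630 + 0.225)/(1 + 0.630×0.225) = 0.8550/1.14175 = 0.748850
Compose boost 3: (0.356 + 0.748850)/(1 + 0.356×0.748850) = 1.10485/1.26659 = 0.8723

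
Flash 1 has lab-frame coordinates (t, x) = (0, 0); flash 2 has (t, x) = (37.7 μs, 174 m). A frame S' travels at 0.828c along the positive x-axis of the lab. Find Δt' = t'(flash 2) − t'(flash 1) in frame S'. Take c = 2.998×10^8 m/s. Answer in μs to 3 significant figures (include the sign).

γ = 1/√(1 − 0.828²) = 1.7834
Δt' = γ(Δt − vΔx/c²) = 1.7834 × (37.7 μs − 0.828×174 m / (2.998×10^8 m/s))
= 1.7834 × (37.219 μs) = 66.4 μs

Δt' ≈ 66.4 μs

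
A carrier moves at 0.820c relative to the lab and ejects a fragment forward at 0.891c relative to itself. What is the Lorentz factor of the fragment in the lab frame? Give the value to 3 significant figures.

γ ≈ 6.66

u_lab = (0.891 + 0.820)/(1 + 0.891×0.820) = 1.711/1.73062 = 0.988663
γ = 1/√(1 − 0.988663²) = 6.66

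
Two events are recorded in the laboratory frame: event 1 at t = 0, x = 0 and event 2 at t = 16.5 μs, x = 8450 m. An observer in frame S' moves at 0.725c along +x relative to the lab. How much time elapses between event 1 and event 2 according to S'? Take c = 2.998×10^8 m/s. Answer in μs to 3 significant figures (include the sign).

Δt' ≈ -5.71 μs

γ = 1/√(1 − 0.725²) = 1.4519
Δt' = γ(Δt − vΔx/c²) = 1.4519 × (16.5 μs − 0.725×8450 m / (2.998×10^8 m/s))
= 1.4519 × (-3.9345 μs) = -5.71 μs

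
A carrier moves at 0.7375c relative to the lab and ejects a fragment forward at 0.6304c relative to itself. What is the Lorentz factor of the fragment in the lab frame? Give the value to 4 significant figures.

u_lab = (0.6304 + 0.7375)/(1 + 0.6304×0.7375) = 1.3679/1.464920 = 0.9337711
γ = 1/√(1 − 0.9337711²) = 2.794

γ ≈ 2.794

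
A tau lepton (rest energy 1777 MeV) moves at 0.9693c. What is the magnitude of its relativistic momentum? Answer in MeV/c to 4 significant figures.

γ = 1/√(1 − 0.9693²) = 4.06701
p = γβm₀c = 4.06701 × 0.9693 × 1777 MeV/c = 7005 MeV/c

p ≈ 7005 MeV/c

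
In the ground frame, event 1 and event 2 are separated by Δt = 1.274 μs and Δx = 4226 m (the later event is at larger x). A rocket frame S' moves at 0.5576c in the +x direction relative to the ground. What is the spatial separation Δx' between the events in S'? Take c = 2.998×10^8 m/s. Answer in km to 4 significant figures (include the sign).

Δx' ≈ 4.834 km

γ = 1/√(1 − 0.5576²) = 1.20466
Δx' = γ(Δx − vΔt) = 1.20466 × (4226 m − 0.5576×(2.998×10^8 m/s)×1.274×10^-6 s)
= 1.20466 × (4013.03 m) = 4.834 km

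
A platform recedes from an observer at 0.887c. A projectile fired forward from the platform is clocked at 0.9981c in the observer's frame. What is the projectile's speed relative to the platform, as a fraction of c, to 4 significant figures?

u' ≈ 0.9687c

Inverse velocity addition: u' = (u − v)/(1 − uv/c²)
= (0.9981 − 0.887)/(1 − 0.9981×0.887) = 0.1111/0.114685 = 0.9687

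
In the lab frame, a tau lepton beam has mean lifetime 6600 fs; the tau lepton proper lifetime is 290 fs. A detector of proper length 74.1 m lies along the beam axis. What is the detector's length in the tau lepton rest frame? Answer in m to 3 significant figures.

Time dilation ⇒ γ = Δt/τ₀ = 6600/290 = 22.759
Length contraction: L = L₀/γ = 74.1/22.759 = 3.26 m

L ≈ 3.26 m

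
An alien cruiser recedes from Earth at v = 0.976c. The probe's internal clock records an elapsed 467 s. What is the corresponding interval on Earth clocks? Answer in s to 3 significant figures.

γ = 1/√(1 − 0.976²) = 4.5920
Time dilation: Δt = γτ₀ = 4.5920 × 467 s = 2140 s

Δt ≈ 2140 s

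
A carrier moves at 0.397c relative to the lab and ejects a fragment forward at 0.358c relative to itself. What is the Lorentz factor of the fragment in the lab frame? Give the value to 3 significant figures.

γ ≈ 1.33

u_lab = (0.358 + 0.397)/(1 + 0.358×0.397) = 0.7550/1.14213 = 0.661048
γ = 1/√(1 − 0.661048²) = 1.33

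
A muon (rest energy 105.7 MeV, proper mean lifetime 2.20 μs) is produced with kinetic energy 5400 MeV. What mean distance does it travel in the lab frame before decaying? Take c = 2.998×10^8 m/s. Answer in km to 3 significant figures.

d ≈ 34.3 km

γ = 1 + K/(m₀c²) = 1 + 5400/105.7 = 52.088
β = √(1 − 1/γ²) = 0.99982
Dilated lifetime: γτ₀ = 52.088 × 2.20 μs = 114.59 μs
d = βc·γτ₀ = 0.99982 × (2.998×10^8 m/s) × 0.00011459 s = 34.3 km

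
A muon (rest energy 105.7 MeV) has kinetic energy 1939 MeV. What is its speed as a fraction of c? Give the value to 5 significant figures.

β ≈ 0.99866

γ = 1 + K/(m₀c²) = 1 + 1939/105.7 = 19.34437
β = √(1 − 1/γ²) = 0.99866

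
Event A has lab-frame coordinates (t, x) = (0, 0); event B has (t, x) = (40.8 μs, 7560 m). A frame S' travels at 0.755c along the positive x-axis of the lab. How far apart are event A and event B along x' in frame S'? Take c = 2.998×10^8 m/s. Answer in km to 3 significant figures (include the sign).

Δx' ≈ -2.55 km

γ = 1/√(1 − 0.755²) = 1.5250
Δx' = γ(Δx − vΔt) = 1.5250 × (7560 m − 0.755×(2.998×10^8 m/s)×40.8×10^-6 s)
= 1.5250 × (-1675.0 m) = -2.55 km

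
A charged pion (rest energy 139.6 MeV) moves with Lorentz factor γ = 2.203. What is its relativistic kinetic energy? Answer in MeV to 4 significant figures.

γ = 2.203 (given)
K = (γ − 1)m₀c² = (2.203 − 1) × 139.6 MeV = 1.20300 × 139.6 MeV = 167.9 MeV

K ≈ 167.9 MeV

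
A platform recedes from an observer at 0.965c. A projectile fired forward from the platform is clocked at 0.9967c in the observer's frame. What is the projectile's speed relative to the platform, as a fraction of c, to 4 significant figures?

u' ≈ 0.8302c

Inverse velocity addition: u' = (u − v)/(1 − uv/c²)
= (0.9967 − 0.965)/(1 − 0.9967×0.965) = 0.03170/0.0381845 = 0.8302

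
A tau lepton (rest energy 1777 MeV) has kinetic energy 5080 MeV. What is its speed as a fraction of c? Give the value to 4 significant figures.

β ≈ 0.9658

γ = 1 + K/(m₀c²) = 1 + 5080/1777 = 3.85875
β = √(1 − 1/γ²) = 0.9658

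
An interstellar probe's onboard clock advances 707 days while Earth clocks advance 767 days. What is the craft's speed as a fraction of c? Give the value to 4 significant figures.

γ = Δt/τ₀ = 767/707 = 1.08487
β = √(1 − 1/γ²) = √(1 − 1/1.08487²) = 0.3877

β ≈ 0.3877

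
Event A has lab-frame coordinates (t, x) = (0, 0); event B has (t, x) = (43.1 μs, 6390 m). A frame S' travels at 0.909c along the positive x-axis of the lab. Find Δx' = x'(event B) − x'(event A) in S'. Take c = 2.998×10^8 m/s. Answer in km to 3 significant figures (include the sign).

γ = 1/√(1 − 0.909²) = 2.3993
Δx' = γ(Δx − vΔt) = 2.3993 × (6390 m − 0.909×(2.998×10^8 m/s)×43.1×10^-6 s)
= 2.3993 × (-5355.5 m) = -12.8 km

Δx' ≈ -12.8 km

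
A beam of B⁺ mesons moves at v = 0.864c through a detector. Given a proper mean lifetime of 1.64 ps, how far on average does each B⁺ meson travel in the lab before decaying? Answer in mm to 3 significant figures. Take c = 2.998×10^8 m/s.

γ = 1/√(1 − 0.864²) = 1.9861
Dilated lifetime: Δt = γτ₀ = 1.9861 × 1.64 ps = 3.2573 ps
d = vΔt = 0.864c × 3.2573 ps = 2.5903×10^8 m/s × 3.2573×10^-12 s = 0.844 mm

d ≈ 0.844 mm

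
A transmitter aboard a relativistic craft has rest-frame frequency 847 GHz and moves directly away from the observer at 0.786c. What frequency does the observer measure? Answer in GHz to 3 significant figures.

f_obs ≈ 293 GHz

Relativistic Doppler: f_obs = f_src √((1−β)/(1+β))
= 847 × √(0.21400/1.7860) = 847 × 0.34615 = 293 GHz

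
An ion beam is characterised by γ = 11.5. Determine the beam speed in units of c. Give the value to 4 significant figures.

β ≈ 0.9962

β = √(1 − 1/γ²) = √(1 − 1/11.5²) = √(0.992439) = 0.9962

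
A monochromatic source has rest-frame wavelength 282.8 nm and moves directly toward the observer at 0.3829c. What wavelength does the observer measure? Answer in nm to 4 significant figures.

Relativistic Doppler: λ_obs = λ_src √((1−β)/(1+β))
= 282.8 × √(0.617100/1.38290) = 282.8 × 0.668009 = 188.9 nm

λ_obs ≈ 188.9 nm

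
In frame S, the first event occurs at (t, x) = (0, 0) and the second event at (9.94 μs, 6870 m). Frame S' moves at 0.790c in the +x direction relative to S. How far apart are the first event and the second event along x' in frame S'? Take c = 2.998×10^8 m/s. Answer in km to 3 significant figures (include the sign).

γ = 1/√(1 − 0.790²) = 1.6310
Δx' = γ(Δx − vΔt) = 1.6310 × (6870 m − 0.790×(2.998×10^8 m/s)×9.94×10^-6 s)
= 1.6310 × (4515.8 m) = 7.37 km

Δx' ≈ 7.37 km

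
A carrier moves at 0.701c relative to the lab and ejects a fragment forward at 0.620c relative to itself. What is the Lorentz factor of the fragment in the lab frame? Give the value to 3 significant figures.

u_lab = (0.620 + 0.701)/(1 + 0.620×0.701) = 1.321/1.43462 = 0.920801
γ = 1/√(1 − 0.920801²) = 2.56

γ ≈ 2.56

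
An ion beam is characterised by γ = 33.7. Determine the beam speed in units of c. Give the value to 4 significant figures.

β ≈ 0.9996

β = √(1 − 1/γ²) = √(1 − 1/33.7²) = √(0.999119) = 0.9996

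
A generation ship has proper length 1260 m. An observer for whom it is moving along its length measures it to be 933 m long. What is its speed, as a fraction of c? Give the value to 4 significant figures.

γ = L₀/L = 1260/933 = 1.35048
β = √(1 − 1/γ²) = 0.6721

β ≈ 0.6721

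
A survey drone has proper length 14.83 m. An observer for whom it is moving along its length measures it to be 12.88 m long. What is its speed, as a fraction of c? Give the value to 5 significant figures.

β ≈ 0.49567

γ = L₀/L = 14.83/12.88 = 1.151398
β = √(1 − 1/γ²) = 0.49567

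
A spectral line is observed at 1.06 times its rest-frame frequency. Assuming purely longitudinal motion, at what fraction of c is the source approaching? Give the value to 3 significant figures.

f_obs/f_src = √((1+β)/(1−β)) = 1.06  ⇒  (1+β)/(1−β) = 1.1236
β = |1 − D²|/(1 + D²) = |1 − 1.1236|/(1 + 1.1236) = 0.0582

β ≈ 0.0582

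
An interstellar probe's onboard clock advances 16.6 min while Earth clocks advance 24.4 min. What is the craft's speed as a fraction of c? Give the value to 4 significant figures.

β ≈ 0.7329

γ = Δt/τ₀ = 24.4/16.6 = 1.46988
β = √(1 − 1/γ²) = √(1 − 1/1.46988²) = 0.7329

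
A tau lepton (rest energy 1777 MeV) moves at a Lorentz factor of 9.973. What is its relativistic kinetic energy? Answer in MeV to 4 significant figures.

γ = 9.973 (given)
K = (γ − 1)m₀c² = (9.973 − 1) × 1777 MeV = 8.97300 × 1777 MeV = 15950 MeV

K ≈ 15950 MeV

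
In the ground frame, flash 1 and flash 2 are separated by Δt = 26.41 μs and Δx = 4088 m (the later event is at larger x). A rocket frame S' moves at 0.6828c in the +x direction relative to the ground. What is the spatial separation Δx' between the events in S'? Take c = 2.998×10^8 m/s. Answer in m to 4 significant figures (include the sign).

Δx' ≈ -1804 m

γ = 1/√(1 − 0.6828²) = 1.36873
Δx' = γ(Δx − vΔt) = 1.36873 × (4088 m − 0.6828×(2.998×10^8 m/s)×26.41×10^-6 s)
= 1.36873 × (-1318.22 m) = -1804 m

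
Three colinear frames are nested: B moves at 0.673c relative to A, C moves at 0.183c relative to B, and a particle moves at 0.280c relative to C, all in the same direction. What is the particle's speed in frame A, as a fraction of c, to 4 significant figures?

Compose boost 2: (0.183 + 0.673)/(1 + 0.183×0.673) = 0.8560/1.12316 = 0.762136
Compose boost 3: (0.280 + 0.762136)/(1 + 0.280×0.762136) = 1.04214/1.21340 = 0.8589

u ≈ 0.8589c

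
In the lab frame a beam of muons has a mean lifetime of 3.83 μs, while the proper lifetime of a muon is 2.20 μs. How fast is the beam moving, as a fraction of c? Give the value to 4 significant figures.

β ≈ 0.8186

γ = Δt/τ₀ = 3.83/2.20 = 1.74091
β = √(1 − 1/γ²) = √(1 − 1/1.74091²) = 0.8186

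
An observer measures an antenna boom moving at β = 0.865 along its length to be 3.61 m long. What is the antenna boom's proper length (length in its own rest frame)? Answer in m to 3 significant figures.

γ = 1/√(1 − 0.865²) = 1.9929
L₀ = γL = 1.9929 × 3.61 = 7.19 m

L₀ ≈ 7.19 m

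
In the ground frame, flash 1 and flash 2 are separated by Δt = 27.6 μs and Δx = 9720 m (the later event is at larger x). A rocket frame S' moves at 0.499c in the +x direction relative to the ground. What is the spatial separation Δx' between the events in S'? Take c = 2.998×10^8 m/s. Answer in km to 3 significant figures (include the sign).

Δx' ≈ 6.45 km

γ = 1/√(1 − 0.499²) = 1.1539
Δx' = γ(Δx − vΔt) = 1.1539 × (9720 m − 0.499×(2.998×10^8 m/s)×27.6×10^-6 s)
= 1.1539 × (5591.0 m) = 6.45 km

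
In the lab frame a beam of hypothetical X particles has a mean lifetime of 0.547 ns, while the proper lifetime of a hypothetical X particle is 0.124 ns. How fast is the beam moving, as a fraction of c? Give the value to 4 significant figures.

β ≈ 0.9740

γ = Δt/τ₀ = 0.547/0.124 = 4.41129
β = √(1 − 1/γ²) = √(1 − 1/4.41129²) = 0.9740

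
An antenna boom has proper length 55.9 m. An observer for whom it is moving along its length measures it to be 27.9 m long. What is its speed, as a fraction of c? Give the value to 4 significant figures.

γ = L₀/L = 55.9/27.9 = 2.00358
β = √(1 − 1/γ²) = 0.8665

β ≈ 0.8665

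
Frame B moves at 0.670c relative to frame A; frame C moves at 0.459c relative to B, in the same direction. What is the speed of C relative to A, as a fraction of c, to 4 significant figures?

Compose boost 2: (0.459 + 0.670)/(1 + 0.459×0.670) = 1.129/1.30753 = 0.8635

u ≈ 0.8635c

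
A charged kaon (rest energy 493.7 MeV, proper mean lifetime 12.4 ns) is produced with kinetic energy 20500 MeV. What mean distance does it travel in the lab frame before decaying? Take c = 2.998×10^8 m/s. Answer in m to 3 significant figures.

d ≈ 158 m

γ = 1 + K/(m₀c²) = 1 + 20500/493.7 = 42.523
β = √(1 − 1/γ²) = 0.99972
Dilated lifetime: γτ₀ = 42.523 × 12.4 ns = 527.29 ns
d = βc·γτ₀ = 0.99972 × (2.998×10^8 m/s) × 5.2729×10^-7 s = 158 m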